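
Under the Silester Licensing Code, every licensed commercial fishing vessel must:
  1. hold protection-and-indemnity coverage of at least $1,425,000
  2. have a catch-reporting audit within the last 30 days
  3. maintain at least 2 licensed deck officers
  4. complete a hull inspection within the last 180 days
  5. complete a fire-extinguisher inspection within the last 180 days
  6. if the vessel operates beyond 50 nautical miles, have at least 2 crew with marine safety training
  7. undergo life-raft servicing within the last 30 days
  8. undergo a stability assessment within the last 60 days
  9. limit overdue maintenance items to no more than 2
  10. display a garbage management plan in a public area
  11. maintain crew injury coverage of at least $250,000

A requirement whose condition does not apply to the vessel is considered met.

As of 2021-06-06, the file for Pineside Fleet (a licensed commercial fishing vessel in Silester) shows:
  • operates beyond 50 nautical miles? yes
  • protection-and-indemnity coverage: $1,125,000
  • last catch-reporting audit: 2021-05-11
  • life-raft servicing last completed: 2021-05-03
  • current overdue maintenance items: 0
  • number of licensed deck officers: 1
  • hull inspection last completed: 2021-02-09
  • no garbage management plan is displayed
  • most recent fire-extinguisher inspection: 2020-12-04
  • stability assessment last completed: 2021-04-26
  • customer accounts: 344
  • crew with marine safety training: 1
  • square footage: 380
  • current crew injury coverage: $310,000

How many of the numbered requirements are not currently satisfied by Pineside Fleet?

6

1. protection-and-indemnity coverage $1,125,000 < $1,425,000 → not met
2. catch-reporting audit 26 days ago vs limit 30 → met
3. licensed deck officers 1 < 2 → not met
4. hull inspection 117 days ago vs limit 180 → met
5. fire-extinguisher inspection 184 days ago vs limit 180 → not met
6. condition 'operates beyond 50 nautical miles' holds; crew with marine safety training 1 < 2 → not met
7. life-raft servicing 34 days ago vs limit 30 → not met
8. stability assessment 41 days ago vs limit 60 → met
9. overdue maintenance items 0 ≤ 2 → met
10. garbage management plan absent → not met
11. crew injury coverage $310,000 ≥ $250,000 → met
Not met: 6 of 11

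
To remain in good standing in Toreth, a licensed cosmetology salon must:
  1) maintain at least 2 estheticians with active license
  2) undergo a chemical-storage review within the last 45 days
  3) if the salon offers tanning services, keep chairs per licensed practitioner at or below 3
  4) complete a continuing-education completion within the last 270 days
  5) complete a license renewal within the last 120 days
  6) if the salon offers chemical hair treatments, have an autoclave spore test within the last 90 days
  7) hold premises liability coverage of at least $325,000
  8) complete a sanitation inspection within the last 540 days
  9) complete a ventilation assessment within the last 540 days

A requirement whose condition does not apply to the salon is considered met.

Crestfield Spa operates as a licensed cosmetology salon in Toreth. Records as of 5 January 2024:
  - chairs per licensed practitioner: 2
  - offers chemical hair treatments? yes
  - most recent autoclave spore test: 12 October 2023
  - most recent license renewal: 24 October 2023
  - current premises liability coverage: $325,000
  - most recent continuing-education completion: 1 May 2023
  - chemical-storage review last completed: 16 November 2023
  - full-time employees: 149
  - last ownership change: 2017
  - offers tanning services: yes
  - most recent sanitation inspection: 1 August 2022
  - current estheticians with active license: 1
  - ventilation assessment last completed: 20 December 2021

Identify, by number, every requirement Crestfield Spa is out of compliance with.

1. estheticians with active license 1 < 2 → not met
2. chemical-storage review 50 days ago vs limit 45 → not met
3. condition 'offers tanning services' holds; chairs per licensed practitioner 2 ≤ 3 → met
4. continuing-education completion 249 days ago vs limit 270 → met
5. license renewal 73 days ago vs limit 120 → met
6. condition 'offers chemical hair treatments' holds; autoclave spore test 85 days ago vs limit 90 → met
7. premises liability coverage $325,000 ≥ $325,000 → met
8. sanitation inspection 522 days ago vs limit 540 → met
9. ventilation assessment 746 days ago vs limit 540 → not met
Not met: 1, 2, 9

1, 2, 9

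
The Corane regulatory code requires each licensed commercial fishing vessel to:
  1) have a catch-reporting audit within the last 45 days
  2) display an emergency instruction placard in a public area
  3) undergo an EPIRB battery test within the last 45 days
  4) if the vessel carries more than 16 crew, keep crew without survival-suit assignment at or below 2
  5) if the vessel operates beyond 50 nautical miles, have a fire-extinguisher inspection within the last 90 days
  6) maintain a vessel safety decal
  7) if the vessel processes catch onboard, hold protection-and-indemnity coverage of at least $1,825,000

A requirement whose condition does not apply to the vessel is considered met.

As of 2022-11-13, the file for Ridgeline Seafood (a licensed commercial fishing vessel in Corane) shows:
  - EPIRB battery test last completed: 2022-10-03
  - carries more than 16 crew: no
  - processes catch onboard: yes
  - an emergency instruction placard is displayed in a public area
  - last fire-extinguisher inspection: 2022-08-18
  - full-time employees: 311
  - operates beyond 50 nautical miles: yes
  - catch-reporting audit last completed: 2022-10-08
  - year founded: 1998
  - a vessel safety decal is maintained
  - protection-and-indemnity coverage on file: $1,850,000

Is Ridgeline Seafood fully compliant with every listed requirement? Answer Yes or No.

Yes

1. catch-reporting audit 36 days ago vs limit 45 → met
2. emergency instruction placard present → met
3. EPIRB battery test 41 days ago vs limit 45 → met
4. condition 'carries more than 16 crew' does not hold → requirement n/a → met
5. condition 'operates beyond 50 nautical miles' holds; fire-extinguisher inspection 87 days ago vs limit 90 → met
6. vessel safety decal present → met
7. condition 'processes catch onboard' holds; protection-and-indemnity coverage $1,850,000 ≥ $1,825,000 → met
All met.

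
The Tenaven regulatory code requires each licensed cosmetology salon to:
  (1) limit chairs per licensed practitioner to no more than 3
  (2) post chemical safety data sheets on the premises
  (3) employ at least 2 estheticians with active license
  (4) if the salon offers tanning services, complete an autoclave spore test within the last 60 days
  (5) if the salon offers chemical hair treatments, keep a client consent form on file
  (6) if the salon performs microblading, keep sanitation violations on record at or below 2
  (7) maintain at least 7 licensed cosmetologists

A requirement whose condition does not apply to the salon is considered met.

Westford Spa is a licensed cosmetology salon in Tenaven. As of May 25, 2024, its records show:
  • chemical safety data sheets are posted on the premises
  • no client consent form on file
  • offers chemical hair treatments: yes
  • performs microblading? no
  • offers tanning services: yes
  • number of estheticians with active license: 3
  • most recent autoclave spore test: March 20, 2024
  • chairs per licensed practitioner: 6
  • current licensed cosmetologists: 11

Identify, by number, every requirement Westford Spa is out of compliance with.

1. chairs per licensed practitioner 6 > 3 → not met
2. chemical safety data sheets present → met
3. estheticians with active license 3 ≥ 2 → met
4. condition 'offers tanning services' holds; autoclave spore test 66 days ago vs limit 60 → not met
5. condition 'offers chemical hair treatments' holds; client consent form absent → not met
6. condition 'performs microblading' does not hold → requirement n/a → met
7. licensed cosmetologists 11 ≥ 7 → met
Not met: 1, 4, 5

1, 4, 5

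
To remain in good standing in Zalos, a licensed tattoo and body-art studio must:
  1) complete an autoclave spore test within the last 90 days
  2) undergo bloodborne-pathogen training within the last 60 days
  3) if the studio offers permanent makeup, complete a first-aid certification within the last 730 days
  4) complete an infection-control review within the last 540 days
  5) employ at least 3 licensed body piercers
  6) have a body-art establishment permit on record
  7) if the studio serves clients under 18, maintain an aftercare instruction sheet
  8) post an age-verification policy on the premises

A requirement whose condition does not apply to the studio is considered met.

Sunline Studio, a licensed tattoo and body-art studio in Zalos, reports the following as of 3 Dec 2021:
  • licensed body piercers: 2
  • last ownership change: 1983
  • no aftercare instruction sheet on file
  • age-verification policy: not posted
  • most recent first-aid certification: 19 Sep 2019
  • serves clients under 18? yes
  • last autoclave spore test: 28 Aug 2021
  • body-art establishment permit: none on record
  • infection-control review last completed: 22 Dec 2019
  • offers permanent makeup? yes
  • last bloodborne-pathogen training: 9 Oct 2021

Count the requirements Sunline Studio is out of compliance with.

1. autoclave spore test 97 days ago vs limit 90 → not met
2. bloodborne-pathogen training 55 days ago vs limit 60 → met
3. condition 'offers permanent makeup' holds; first-aid certification 806 days ago vs limit 730 → not met
4. infection-control review 712 days ago vs limit 540 → not met
5. licensed body piercers 2 < 3 → not met
6. body-art establishment permit absent → not met
7. condition 'serves clients under 18' holds; aftercare instruction sheet absent → not met
8. age-verification policy absent → not met
Not met: 7 of 8

7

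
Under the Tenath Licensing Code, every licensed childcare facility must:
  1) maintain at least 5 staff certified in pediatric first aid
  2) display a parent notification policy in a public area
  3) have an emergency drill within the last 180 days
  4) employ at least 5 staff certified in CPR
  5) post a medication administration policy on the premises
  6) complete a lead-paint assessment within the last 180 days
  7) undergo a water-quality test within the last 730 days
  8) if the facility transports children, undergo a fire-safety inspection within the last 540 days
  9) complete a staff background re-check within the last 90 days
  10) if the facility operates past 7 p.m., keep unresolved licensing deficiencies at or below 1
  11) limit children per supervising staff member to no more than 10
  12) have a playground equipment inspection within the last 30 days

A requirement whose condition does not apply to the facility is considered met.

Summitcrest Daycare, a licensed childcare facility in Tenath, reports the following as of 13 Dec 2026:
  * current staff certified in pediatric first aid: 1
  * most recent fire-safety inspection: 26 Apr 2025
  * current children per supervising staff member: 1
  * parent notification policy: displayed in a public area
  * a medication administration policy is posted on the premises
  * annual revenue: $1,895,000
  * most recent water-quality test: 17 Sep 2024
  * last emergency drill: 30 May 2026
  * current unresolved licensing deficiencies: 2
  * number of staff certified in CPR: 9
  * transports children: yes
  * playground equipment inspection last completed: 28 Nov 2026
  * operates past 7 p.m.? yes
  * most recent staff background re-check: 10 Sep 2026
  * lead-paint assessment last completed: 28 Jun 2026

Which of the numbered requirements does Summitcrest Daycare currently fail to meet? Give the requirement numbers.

1. staff certified in pediatric first aid 1 < 5 → not met
2. parent notification policy present → met
3. emergency drill 197 days ago vs limit 180 → not met
4. staff certified in CPR 9 ≥ 5 → met
5. medication administration policy present → met
6. lead-paint assessment 168 days ago vs limit 180 → met
7. water-quality test 817 days ago vs limit 730 → not met
8. condition 'transports children' holds; fire-safety inspection 596 days ago vs limit 540 → not met
9. staff background re-check 94 days ago vs limit 90 → not met
10. condition 'operates past 7 p.m.' holds; unresolved licensing deficiencies 2 > 1 → not met
11. children per supervising staff member 1 ≤ 10 → met
12. playground equipment inspection 15 days ago vs limit 30 → met
Not met: 1, 3, 7, 8, 9, 10

1, 3, 7, 8, 9, 10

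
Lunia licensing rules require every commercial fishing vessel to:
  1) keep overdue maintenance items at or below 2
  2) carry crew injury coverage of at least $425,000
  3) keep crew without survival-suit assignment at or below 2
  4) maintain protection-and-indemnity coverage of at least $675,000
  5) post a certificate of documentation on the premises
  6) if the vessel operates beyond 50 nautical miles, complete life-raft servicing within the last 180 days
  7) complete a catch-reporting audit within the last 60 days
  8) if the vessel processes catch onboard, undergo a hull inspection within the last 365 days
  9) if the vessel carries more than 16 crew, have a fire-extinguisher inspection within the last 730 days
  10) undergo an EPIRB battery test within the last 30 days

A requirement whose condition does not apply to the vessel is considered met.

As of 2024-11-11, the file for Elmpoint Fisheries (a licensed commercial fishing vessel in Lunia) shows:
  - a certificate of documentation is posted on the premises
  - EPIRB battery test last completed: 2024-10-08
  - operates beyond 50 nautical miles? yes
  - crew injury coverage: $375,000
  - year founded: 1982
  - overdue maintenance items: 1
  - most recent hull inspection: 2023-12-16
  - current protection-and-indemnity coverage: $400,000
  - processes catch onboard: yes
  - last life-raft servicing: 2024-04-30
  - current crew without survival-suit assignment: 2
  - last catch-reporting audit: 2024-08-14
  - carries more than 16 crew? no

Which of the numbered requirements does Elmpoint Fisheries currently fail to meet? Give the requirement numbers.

2, 4, 6, 7, 10

1. overdue maintenance items 1 ≤ 2 → met
2. crew injury coverage $375,000 < $425,000 → not met
3. crew without survival-suit assignment 2 ≤ 2 → met
4. protection-and-indemnity coverage $400,000 < $675,000 → not met
5. certificate of documentation present → met
6. condition 'operates beyond 50 nautical miles' holds; life-raft servicing 195 days ago vs limit 180 → not met
7. catch-reporting audit 89 days ago vs limit 60 → not met
8. condition 'processes catch onboard' holds; hull inspection 331 days ago vs limit 365 → met
9. condition 'carries more than 16 crew' does not hold → requirement n/a → met
10. EPIRB battery test 34 days ago vs limit 30 → not met
Not met: 2, 4, 6, 7, 10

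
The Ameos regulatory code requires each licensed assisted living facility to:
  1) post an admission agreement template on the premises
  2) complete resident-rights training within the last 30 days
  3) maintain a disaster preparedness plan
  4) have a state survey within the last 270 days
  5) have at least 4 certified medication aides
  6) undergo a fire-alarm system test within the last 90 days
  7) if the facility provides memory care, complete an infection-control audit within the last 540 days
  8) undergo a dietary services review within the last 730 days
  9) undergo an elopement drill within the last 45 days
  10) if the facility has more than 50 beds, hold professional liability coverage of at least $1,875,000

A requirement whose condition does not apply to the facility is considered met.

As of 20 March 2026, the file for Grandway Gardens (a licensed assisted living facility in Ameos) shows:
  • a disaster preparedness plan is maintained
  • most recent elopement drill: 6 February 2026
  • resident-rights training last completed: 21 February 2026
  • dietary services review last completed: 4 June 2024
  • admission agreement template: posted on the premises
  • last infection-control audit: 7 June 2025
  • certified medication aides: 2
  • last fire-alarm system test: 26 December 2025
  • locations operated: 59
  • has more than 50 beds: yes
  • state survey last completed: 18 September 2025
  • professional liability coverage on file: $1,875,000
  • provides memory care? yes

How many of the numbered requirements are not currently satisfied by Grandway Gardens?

1

1. admission agreement template present → met
2. resident-rights training 27 days ago vs limit 30 → met
3. disaster preparedness plan present → met
4. state survey 183 days ago vs limit 270 → met
5. certified medication aides 2 < 4 → not met
6. fire-alarm system test 84 days ago vs limit 90 → met
7. condition 'provides memory care' holds; infection-control audit 286 days ago vs limit 540 → met
8. dietary services review 654 days ago vs limit 730 → met
9. elopement drill 42 days ago vs limit 45 → met
10. condition 'has more than 50 beds' holds; professional liability coverage $1,875,000 ≥ $1,875,000 → met
Not met: 1 of 10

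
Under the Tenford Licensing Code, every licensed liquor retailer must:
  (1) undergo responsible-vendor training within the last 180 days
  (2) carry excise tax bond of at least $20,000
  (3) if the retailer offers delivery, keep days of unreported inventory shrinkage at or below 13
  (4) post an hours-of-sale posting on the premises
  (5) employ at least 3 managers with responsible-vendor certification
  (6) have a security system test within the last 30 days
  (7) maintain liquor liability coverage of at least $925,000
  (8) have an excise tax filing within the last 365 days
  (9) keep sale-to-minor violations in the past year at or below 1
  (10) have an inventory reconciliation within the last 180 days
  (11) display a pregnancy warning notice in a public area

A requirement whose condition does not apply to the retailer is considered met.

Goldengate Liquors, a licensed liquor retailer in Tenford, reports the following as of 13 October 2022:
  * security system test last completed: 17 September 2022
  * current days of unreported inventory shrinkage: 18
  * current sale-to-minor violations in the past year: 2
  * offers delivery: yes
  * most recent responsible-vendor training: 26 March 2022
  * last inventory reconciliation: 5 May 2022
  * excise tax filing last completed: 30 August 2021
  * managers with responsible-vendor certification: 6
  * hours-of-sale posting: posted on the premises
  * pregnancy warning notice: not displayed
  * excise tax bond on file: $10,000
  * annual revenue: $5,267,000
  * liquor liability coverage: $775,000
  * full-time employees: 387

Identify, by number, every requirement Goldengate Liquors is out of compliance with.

1, 2, 3, 7, 8, 9, 11

1. responsible-vendor training 201 days ago vs limit 180 → not met
2. excise tax bond $10,000 < $20,000 → not met
3. condition 'offers delivery' holds; days of unreported inventory shrinkage 18 > 13 → not met
4. hours-of-sale posting present → met
5. managers with responsible-vendor certification 6 ≥ 3 → met
6. security system test 26 days ago vs limit 30 → met
7. liquor liability coverage $775,000 < $925,000 → not met
8. excise tax filing 409 days ago vs limit 365 → not met
9. sale-to-minor violations in the past year 2 > 1 → not met
10. inventory reconciliation 161 days ago vs limit 180 → met
11. pregnancy warning notice absent → not met
Not met: 1, 2, 3, 7, 8, 9, 11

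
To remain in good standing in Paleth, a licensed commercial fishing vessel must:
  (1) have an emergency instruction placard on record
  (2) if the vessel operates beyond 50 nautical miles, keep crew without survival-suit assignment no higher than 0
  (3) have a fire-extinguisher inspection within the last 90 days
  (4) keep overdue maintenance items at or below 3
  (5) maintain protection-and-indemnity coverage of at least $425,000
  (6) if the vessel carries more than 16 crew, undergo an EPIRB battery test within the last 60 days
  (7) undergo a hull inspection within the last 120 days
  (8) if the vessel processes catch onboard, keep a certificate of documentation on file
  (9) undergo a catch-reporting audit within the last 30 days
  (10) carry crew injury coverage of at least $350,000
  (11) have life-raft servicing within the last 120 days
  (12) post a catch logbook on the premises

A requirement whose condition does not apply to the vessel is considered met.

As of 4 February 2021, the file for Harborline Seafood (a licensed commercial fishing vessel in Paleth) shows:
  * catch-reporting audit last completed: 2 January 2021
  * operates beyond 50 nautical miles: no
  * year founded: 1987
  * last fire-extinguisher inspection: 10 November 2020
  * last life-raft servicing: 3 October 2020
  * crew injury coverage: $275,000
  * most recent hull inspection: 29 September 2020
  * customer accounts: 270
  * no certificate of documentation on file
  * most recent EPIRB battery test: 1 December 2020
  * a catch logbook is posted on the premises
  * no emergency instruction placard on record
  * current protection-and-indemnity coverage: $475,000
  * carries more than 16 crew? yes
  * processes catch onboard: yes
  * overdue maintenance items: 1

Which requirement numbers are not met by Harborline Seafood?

1. emergency instruction placard absent → not met
2. condition 'operates beyond 50 nautical miles' does not hold → requirement n/a → met
3. fire-extinguisher inspection 86 days ago vs limit 90 → met
4. overdue maintenance items 1 ≤ 3 → met
5. protection-and-indemnity coverage $475,000 ≥ $425,000 → met
6. condition 'carries more than 16 crew' holds; EPIRB battery test 65 days ago vs limit 60 → not met
7. hull inspection 128 days ago vs limit 120 → not met
8. condition 'processes catch onboard' holds; certificate of documentation absent → not met
9. catch-reporting audit 33 days ago vs limit 30 → not met
10. crew injury coverage $275,000 < $350,000 → not met
11. life-raft servicing 124 days ago vs limit 120 → not met
12. catch logbook present → met
Not met: 1, 6, 7, 8, 9, 10, 11

1, 6, 7, 8, 9, 10, 11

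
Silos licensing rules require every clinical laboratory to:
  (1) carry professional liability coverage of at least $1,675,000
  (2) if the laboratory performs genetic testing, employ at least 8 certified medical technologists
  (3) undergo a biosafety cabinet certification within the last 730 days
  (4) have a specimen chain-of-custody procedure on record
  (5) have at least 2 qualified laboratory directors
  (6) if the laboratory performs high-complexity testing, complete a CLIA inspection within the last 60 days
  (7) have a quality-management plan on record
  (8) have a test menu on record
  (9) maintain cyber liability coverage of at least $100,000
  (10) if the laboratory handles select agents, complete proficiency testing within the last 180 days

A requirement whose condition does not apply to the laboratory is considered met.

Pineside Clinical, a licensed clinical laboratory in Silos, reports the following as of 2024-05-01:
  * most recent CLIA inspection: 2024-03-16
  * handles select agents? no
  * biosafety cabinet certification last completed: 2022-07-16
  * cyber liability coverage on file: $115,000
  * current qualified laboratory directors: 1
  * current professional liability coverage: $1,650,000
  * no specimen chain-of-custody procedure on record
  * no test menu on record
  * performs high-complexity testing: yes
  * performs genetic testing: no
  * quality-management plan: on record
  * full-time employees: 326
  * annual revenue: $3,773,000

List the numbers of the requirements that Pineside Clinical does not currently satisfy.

1, 4, 5, 8

1. professional liability coverage $1,650,000 < $1,675,000 → not met
2. condition 'performs genetic testing' does not hold → requirement n/a → met
3. biosafety cabinet certification 655 days ago vs limit 730 → met
4. specimen chain-of-custody procedure absent → not met
5. qualified laboratory directors 1 < 2 → not met
6. condition 'performs high-complexity testing' holds; CLIA inspection 46 days ago vs limit 60 → met
7. quality-management plan present → met
8. test menu absent → not met
9. cyber liability coverage $115,000 ≥ $100,000 → met
10. condition 'handles select agents' does not hold → requirement n/a → met
Not met: 1, 4, 5, 8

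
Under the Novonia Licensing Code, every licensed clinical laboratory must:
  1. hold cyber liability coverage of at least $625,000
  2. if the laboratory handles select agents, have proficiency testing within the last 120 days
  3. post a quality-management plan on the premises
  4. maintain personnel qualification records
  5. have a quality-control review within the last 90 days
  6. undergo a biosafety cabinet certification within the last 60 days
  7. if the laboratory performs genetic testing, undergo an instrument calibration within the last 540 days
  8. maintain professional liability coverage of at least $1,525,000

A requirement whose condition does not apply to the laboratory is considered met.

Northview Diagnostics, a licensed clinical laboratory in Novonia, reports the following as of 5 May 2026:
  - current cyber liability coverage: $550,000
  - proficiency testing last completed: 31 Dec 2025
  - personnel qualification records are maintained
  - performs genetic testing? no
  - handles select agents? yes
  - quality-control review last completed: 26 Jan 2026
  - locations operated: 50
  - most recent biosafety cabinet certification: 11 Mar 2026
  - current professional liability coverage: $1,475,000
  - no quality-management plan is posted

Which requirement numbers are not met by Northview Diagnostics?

1. cyber liability coverage $550,000 < $625,000 → not met
2. condition 'handles select agents' holds; proficiency testing 125 days ago vs limit 120 → not met
3. quality-management plan absent → not met
4. personnel qualification records present → met
5. quality-control review 99 days ago vs limit 90 → not met
6. biosafety cabinet certification 55 days ago vs limit 60 → met
7. condition 'performs genetic testing' does not hold → requirement n/a → met
8. professional liability coverage $1,475,000 < $1,525,000 → not met
Not met: 1, 2, 3, 5, 8

1, 2, 3, 5, 8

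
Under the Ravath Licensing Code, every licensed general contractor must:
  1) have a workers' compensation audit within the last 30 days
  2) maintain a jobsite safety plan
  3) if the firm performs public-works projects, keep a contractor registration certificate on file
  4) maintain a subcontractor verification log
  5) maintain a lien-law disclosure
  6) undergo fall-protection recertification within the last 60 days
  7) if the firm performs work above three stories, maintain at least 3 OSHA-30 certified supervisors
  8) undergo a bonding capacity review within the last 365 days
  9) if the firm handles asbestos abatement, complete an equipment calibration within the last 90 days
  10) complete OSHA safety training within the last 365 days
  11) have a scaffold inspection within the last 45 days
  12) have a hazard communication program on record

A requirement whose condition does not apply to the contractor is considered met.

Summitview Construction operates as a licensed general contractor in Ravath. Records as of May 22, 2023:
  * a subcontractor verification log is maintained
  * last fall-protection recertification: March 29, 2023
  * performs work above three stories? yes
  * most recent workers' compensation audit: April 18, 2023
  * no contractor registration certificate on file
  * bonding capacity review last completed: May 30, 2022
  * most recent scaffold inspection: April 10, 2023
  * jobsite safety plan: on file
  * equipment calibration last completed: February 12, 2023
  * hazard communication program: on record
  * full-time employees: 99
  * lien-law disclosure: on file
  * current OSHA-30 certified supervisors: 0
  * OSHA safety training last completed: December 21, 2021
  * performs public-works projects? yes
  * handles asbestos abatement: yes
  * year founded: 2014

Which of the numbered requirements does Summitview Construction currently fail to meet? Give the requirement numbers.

1. workers' compensation audit 34 days ago vs limit 30 → not met
2. jobsite safety plan present → met
3. condition 'performs public-works projects' holds; contractor registration certificate absent → not met
4. subcontractor verification log present → met
5. lien-law disclosure present → met
6. fall-protection recertification 54 days ago vs limit 60 → met
7. condition 'performs work above three stories' holds; OSHA-30 certified supervisors 0 < 3 → not met
8. bonding capacity review 357 days ago vs limit 365 → met
9. condition 'handles asbestos abatement' holds; equipment calibration 99 days ago vs limit 90 → not met
10. OSHA safety training 517 days ago vs limit 365 → not met
11. scaffold inspection 42 days ago vs limit 45 → met
12. hazard communication program present → met
Not met: 1, 3, 7, 9, 10

1, 3, 7, 9, 10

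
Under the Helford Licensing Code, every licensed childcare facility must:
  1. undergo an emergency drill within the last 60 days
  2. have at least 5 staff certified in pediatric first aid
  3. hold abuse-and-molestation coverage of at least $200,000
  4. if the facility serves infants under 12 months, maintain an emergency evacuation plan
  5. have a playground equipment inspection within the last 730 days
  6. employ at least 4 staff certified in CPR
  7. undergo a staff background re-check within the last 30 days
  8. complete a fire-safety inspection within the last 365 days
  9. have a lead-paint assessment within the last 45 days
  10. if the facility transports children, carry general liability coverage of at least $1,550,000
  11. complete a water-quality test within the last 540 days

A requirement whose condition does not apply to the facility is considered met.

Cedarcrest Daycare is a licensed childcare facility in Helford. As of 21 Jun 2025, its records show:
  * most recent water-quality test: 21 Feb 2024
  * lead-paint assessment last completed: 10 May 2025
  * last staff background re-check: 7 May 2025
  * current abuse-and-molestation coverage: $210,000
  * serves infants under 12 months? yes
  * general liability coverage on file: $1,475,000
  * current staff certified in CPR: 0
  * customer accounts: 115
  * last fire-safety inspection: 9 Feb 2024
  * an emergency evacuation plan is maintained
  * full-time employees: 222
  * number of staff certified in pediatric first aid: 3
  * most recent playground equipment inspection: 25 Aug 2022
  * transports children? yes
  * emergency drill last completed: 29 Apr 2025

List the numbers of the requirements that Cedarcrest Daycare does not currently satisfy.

1. emergency drill 53 days ago vs limit 60 → met
2. staff certified in pediatric first aid 3 < 5 → not met
3. abuse-and-molestation coverage $210,000 ≥ $200,000 → met
4. condition 'serves infants under 12 months' holds; emergency evacuation plan present → met
5. playground equipment inspection 1031 days ago vs limit 730 → not met
6. staff certified in CPR 0 < 4 → not met
7. staff background re-check 45 days ago vs limit 30 → not met
8. fire-safety inspection 498 days ago vs limit 365 → not met
9. lead-paint assessment 42 days ago vs limit 45 → met
10. condition 'transports children' holds; general liability coverage $1,475,000 < $1,550,000 → not met
11. water-quality test 486 days ago vs limit 540 → met
Not met: 2, 5, 6, 7, 8, 10

2, 5, 6, 7, 8, 10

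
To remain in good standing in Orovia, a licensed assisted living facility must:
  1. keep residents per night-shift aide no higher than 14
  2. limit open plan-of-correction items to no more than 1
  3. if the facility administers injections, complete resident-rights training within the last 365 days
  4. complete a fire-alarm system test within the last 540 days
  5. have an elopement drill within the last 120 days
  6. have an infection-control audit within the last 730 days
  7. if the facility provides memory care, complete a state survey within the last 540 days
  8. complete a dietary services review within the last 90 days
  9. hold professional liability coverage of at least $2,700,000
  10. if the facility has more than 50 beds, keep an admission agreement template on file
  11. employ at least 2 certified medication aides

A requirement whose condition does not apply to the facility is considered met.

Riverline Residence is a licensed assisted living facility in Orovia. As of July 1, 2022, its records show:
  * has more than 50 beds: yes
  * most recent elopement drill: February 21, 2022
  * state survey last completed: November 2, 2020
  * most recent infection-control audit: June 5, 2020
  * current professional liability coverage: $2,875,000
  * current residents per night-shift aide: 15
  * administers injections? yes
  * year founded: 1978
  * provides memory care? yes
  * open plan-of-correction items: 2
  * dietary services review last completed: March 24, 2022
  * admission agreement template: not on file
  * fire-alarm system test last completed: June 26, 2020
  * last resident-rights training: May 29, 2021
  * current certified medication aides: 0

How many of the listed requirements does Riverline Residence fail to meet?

10

1. residents per night-shift aide 15 > 14 → not met
2. open plan-of-correction items 2 > 1 → not met
3. condition 'administers injections' holds; resident-rights training 398 days ago vs limit 365 → not met
4. fire-alarm system test 735 days ago vs limit 540 → not met
5. elopement drill 130 days ago vs limit 120 → not met
6. infection-control audit 756 days ago vs limit 730 → not met
7. condition 'provides memory care' holds; state survey 606 days ago vs limit 540 → not met
8. dietary services review 99 days ago vs limit 90 → not met
9. professional liability coverage $2,875,000 ≥ $2,700,000 → met
10. condition 'has more than 50 beds' holds; admission agreement template absent → not met
11. certified medication aides 0 < 2 → not met
Not met: 10 of 11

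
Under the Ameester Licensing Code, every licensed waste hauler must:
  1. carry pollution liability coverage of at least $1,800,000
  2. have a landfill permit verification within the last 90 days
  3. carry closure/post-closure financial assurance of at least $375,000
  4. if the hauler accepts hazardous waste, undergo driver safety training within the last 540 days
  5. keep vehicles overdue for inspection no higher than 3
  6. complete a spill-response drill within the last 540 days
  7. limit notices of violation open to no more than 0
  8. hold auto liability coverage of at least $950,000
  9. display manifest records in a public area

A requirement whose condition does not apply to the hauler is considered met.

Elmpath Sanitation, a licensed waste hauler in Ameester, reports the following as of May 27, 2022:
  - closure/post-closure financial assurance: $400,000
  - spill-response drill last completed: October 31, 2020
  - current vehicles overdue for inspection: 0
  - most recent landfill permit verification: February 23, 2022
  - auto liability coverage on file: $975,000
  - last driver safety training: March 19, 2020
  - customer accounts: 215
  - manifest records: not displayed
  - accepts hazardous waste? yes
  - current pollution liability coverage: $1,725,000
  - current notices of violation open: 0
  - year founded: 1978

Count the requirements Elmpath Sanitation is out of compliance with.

5

1. pollution liability coverage $1,725,000 < $1,800,000 → not met
2. landfill permit verification 93 days ago vs limit 90 → not met
3. closure/post-closure financial assurance $400,000 ≥ $375,000 → met
4. condition 'accepts hazardous waste' holds; driver safety training 799 days ago vs limit 540 → not met
5. vehicles overdue for inspection 0 ≤ 3 → met
6. spill-response drill 573 days ago vs limit 540 → not met
7. notices of violation open 0 ≤ 0 → met
8. auto liability coverage $975,000 ≥ $950,000 → met
9. manifest records absent → not met
Not met: 5 of 9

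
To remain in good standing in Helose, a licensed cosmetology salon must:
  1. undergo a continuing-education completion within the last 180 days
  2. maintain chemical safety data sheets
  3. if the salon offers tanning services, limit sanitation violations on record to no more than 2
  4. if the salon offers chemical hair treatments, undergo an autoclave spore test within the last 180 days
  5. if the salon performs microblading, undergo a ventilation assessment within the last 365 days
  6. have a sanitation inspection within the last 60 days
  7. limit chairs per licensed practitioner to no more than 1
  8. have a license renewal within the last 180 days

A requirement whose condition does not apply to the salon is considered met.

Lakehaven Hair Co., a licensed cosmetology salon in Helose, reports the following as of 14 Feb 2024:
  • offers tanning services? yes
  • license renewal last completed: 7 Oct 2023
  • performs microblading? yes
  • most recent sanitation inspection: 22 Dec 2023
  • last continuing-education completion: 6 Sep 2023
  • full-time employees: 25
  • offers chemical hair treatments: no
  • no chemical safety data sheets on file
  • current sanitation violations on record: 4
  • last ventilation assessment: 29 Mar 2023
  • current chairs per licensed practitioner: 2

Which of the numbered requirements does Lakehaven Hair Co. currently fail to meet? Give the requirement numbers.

1. continuing-education completion 161 days ago vs limit 180 → met
2. chemical safety data sheets absent → not met
3. condition 'offers tanning services' holds; sanitation violations on record 4 > 2 → not met
4. condition 'offers chemical hair treatments' does not hold → requirement n/a → met
5. condition 'performs microblading' holds; ventilation assessment 322 days ago vs limit 365 → met
6. sanitation inspection 54 days ago vs limit 60 → met
7. chairs per licensed practitioner 2 > 1 → not met
8. license renewal 130 days ago vs limit 180 → met
Not met: 2, 3, 7

2, 3, 7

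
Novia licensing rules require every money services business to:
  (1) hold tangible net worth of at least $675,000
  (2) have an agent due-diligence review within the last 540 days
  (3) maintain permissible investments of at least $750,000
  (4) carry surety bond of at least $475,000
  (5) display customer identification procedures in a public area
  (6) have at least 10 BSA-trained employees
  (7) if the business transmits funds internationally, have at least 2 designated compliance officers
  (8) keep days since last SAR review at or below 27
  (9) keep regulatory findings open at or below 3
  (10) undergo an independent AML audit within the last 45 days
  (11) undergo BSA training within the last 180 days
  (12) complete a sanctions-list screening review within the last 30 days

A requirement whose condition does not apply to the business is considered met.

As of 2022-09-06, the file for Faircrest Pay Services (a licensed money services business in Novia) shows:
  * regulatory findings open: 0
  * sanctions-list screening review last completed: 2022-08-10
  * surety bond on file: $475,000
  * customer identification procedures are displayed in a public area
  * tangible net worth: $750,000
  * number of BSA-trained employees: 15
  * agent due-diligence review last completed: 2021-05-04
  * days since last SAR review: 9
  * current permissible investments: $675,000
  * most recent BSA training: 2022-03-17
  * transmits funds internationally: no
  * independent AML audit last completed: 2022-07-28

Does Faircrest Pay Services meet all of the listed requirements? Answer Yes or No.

No

1. tangible net worth $750,000 ≥ $675,000 → met
2. agent due-diligence review 490 days ago vs limit 540 → met
3. permissible investments $675,000 < $750,000 → not met
4. surety bond $475,000 ≥ $475,000 → met
5. customer identification procedures present → met
6. BSA-trained employees 15 ≥ 10 → met
7. condition 'transmits funds internationally' does not hold → requirement n/a → met
8. days since last SAR review 9 ≤ 27 → met
9. regulatory findings open 0 ≤ 3 → met
10. independent AML audit 40 days ago vs limit 45 → met
11. BSA training 173 days ago vs limit 180 → met
12. sanctions-list screening review 27 days ago vs limit 30 → met
Not met: 3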